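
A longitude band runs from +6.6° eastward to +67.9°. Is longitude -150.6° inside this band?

No

Band width going east from +6.6° to +67.9°: ((67.9 − 6.6) mod 360) = 61.3°.
Offset of -150.6° east of the west edge: ((-150.6 − 6.6) mod 360) = 202.8°.
202.8° > 61.3° ⇒ outside.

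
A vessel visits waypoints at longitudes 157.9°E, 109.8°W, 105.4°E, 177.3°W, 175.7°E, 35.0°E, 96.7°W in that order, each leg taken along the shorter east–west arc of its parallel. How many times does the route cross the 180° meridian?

Leg 1: +157.9° → -109.8°, shortest Δλ = 92.3° (east) — crosses 180°.
Leg 2: -109.8° → +105.4°, shortest Δλ = -144.8° (west) — crosses 180°.
Leg 3: +105.4° → -177.3°, shortest Δλ = 77.3° (east) — crosses 180°.
Leg 4: -177.3° → +175.7°, shortest Δλ = -7.0° (west) — crosses 180°.
Leg 5: +175.7° → +35.0°, shortest Δλ = -140.7° (west) — does not cross 180°.
Leg 6: +35.0° → -96.7°, shortest Δλ = -131.7° (west) — does not cross 180°.
Total crossings: 4.

4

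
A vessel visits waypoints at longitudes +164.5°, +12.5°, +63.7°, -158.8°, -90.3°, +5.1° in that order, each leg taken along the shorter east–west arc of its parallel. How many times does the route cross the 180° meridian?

1

Leg 1: +164.5° → +12.5°, shortest Δλ = -152.0° (west) — does not cross 180°.
Leg 2: +12.5° → +63.7°, shortest Δλ = 51.2° (east) — does not cross 180°.
Leg 3: +63.7° → -158.8°, shortest Δλ = 137.5° (east) — crosses 180°.
Leg 4: -158.8° → -90.3°, shortest Δλ = 68.5° (east) — does not cross 180°.
Leg 5: -90.3° → +5.1°, shortest Δλ = 95.4° (east) — does not cross 180°.
Total crossings: 1.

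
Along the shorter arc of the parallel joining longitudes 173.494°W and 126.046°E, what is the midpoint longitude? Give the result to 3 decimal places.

Signed shortest Δλ from -173.494° to +126.046° is -60.460°.
Midpoint longitude = -173.494° + (-60.460°)/2 = -173.494° − 30.230° = -203.724°.
Normalise into (−180°, 180°]: +156.276°.
(The naïve average (-173.494 + +126.046)/2 = -23.724° is on the wrong side of the globe.)

156.276°E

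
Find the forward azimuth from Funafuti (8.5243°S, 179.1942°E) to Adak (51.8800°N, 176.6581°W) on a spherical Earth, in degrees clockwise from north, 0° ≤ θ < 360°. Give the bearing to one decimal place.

Δλ = -176.6581 − 179.1942 = -355.8523°; wrapped into (−180°, 180°]: 4.1477°.
θ = atan2( sin Δλ · cos φ₂ , cos φ₁ · sin φ₂ − sin φ₁ · cos φ₂ · cos Δλ )
  = atan2(0.04465, 0.86929) = 2.940° → normalised to [0°, 360°): 2.940°.

2.9°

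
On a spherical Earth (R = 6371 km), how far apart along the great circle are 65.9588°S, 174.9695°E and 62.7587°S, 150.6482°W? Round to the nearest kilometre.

Δλ = -150.6482 − 174.9695 = -325.6177°; wrapped into (−180°, 180°]: 34.3823°.
Δφ = -62.7587 − -65.9588 = 3.2001°.
a = sin²(Δφ/2) + cos φ₁ · cos φ₂ · sin²(Δλ/2) = 0.017070.
c = 2·atan2(√a, √(1−a)) = 0.26205 rad → d = 6371·c ≈ 1669.53 km.

1670 km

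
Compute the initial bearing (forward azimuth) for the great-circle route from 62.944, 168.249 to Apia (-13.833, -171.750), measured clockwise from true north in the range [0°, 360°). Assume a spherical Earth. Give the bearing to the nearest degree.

Δλ = -171.750 − 168.249 = -339.999°; wrapped into (−180°, 180°]: 20.001°.
θ = atan2( sin Δλ · cos φ₂ , cos φ₁ · sin φ₂ − sin φ₁ · cos φ₂ · cos Δλ )
  = atan2(0.33212, -0.92133) = 160.177° → normalised to [0°, 360°): 160.177°.

160°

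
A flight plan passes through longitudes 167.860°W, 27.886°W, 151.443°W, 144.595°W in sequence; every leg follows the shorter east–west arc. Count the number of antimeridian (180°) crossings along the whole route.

0

Leg 1: -167.860° → -27.886°, shortest Δλ = 139.974° (east) — does not cross 180°.
Leg 2: -27.886° → -151.443°, shortest Δλ = -123.557° (west) — does not cross 180°.
Leg 3: -151.443° → -144.595°, shortest Δλ = 6.848° (east) — does not cross 180°.
Total crossings: 0.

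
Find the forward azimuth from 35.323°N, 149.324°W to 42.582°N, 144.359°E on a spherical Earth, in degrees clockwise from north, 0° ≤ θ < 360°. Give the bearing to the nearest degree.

Δλ = 144.359 − -149.324 = 293.683°; wrapped into (−180°, 180°]: -66.317°.
θ = atan2( sin Δλ · cos φ₂ , cos φ₁ · sin φ₂ − sin φ₁ · cos φ₂ · cos Δλ )
  = atan2(-0.67430, 0.38108) = -60.527° → normalised to [0°, 360°): 299.473°.

299°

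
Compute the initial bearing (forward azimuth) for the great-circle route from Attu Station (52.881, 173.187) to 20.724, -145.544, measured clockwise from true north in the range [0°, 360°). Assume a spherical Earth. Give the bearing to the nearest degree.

Δλ = -145.544 − 173.187 = -318.731°; wrapped into (−180°, 180°]: 41.269°.
θ = atan2( sin Δλ · cos φ₂ , cos φ₁ · sin φ₂ − sin φ₁ · cos φ₂ · cos Δλ )
  = atan2(0.61692, -0.34700) = 119.357° → normalised to [0°, 360°): 119.357°.

119°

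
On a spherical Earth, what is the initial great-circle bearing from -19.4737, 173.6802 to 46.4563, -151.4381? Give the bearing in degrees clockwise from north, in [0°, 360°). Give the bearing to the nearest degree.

Δλ = -151.4381 − 173.6802 = -325.1183°; wrapped into (−180°, 180°]: 34.8817°.
θ = atan2( sin Δλ · cos φ₂ , cos φ₁ · sin φ₂ − sin φ₁ · cos φ₂ · cos Δλ )
  = atan2(0.39398, 0.87179) = 24.319° → normalised to [0°, 360°): 24.319°.

24°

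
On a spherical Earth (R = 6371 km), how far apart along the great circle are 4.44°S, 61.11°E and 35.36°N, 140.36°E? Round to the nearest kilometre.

9325 km

Δλ = 140.36 − 61.11 = 79.25°.
Δφ = 35.36 − -4.44 = 39.80°.
a = sin²(Δφ/2) + cos φ₁ · cos φ₂ · sin²(Δλ/2) = 0.446571.
c = 2·atan2(√a, √(1−a)) = 1.46373 rad → d = 6371·c ≈ 9325.44 km.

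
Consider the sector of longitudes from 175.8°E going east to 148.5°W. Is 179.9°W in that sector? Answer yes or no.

Yes

Band width going east from +175.8° to -148.5°: ((-148.5 − 175.8) mod 360) = 35.7°.
Offset of -179.9° east of the west edge: ((-179.9 − 175.8) mod 360) = 4.3°.
4.3° ≤ 35.7° ⇒ inside.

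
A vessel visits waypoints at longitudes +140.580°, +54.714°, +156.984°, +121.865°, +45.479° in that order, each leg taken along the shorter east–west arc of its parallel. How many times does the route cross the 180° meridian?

Leg 1: +140.580° → +54.714°, shortest Δλ = -85.866° (west) — does not cross 180°.
Leg 2: +54.714° → +156.984°, shortest Δλ = 102.27° (east) — does not cross 180°.
Leg 3: +156.984° → +121.865°, shortest Δλ = -35.119° (west) — does not cross 180°.
Leg 4: +121.865° → +45.479°, shortest Δλ = -76.386° (west) — does not cross 180°.
Total crossings: 0.

0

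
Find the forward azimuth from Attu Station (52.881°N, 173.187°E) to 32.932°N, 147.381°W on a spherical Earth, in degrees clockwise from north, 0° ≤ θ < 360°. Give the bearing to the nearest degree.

110°

Δλ = -147.381 − 173.187 = -320.568°; wrapped into (−180°, 180°]: 39.432°.
θ = atan2( sin Δλ · cos φ₂ , cos φ₁ · sin φ₂ − sin φ₁ · cos φ₂ · cos Δλ )
  = atan2(0.53310, -0.18885) = 109.506° → normalised to [0°, 360°): 109.506°.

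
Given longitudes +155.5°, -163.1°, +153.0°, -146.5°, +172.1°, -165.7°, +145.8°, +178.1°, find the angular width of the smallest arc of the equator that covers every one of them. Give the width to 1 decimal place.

Sort the longitudes: -165.7°, -163.1°, -146.5°, +145.8°, +153.0°, +155.5°, +172.1°, +178.1°.
Eastward gaps between consecutive values (wrapping around): 2.6°, 16.6°, 292.3°, 7.2°, 2.5°, 16.6°, 6.0°, 16.2°.
Largest gap = 292.3° ⇒ minimal covering band is its complement: 360° − 292.3° = 67.7°.
Band runs from +145.8° eastward to -146.5°, crossing the antimeridian.

67.7°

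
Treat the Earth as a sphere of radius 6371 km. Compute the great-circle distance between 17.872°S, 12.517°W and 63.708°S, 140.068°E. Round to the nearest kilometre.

10640 km

Δλ = 140.068 − -12.517 = 152.585°.
Δφ = -63.708 − -17.872 = -45.836°.
a = sin²(Δφ/2) + cos φ₁ · cos φ₂ · sin²(Δλ/2) = 0.549542.
c = 2·atan2(√a, √(1−a)) = 1.67004 rad → d = 6371·c ≈ 10639.84 km.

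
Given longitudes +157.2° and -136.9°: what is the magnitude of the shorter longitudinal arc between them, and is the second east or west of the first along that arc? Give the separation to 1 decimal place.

Raw difference: -136.9 − 157.2 = -294.1°.
Normalise into (−180°, 180°]: -294.1° + 360° = 65.9°.
Positive ⇒ the second point lies to the east; separation 65.9°.

65.9° east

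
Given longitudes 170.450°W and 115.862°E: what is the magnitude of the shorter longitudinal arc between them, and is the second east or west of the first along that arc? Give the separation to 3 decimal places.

Raw difference: 115.862 − -170.450 = 286.312°.
Normalise into (−180°, 180°]: 286.312° − 360° = -73.688°.
Negative ⇒ the second point lies to the west; separation 73.688°.

73.688° west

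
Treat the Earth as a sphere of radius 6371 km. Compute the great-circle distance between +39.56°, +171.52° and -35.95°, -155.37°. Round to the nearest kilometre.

9056 km

Δλ = -155.37 − 171.52 = -326.89°; wrapped into (−180°, 180°]: 33.11°.
Δφ = -35.95 − 39.56 = -75.51°.
a = sin²(Δφ/2) + cos φ₁ · cos φ₂ · sin²(Δλ/2) = 0.425565.
c = 2·atan2(√a, √(1−a)) = 1.42137 rad → d = 6371·c ≈ 9055.56 km.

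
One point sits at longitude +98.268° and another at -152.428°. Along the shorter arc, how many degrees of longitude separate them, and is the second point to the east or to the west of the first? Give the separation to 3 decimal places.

109.304° east

Raw difference: -152.428 − 98.268 = -250.696°.
Normalise into (−180°, 180°]: -250.696° + 360° = 109.304°.
Positive ⇒ the second point lies to the east; separation 109.304°.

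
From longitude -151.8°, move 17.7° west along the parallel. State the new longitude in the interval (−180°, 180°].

-169.5°

Start at -151.8°; shift −17.7° → -169.5°.
-169.5° already lies in (−180°, 180°].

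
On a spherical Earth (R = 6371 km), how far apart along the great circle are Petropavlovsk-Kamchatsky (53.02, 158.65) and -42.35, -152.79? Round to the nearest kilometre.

Δλ = -152.79 − 158.65 = -311.44°; wrapped into (−180°, 180°]: 48.56°.
Δφ = -42.35 − 53.02 = -95.37°.
a = sin²(Δφ/2) + cos φ₁ · cos φ₂ · sin²(Δλ/2) = 0.621961.
c = 2·atan2(√a, √(1−a)) = 1.81720 rad → d = 6371·c ≈ 11577.41 km.

11577 km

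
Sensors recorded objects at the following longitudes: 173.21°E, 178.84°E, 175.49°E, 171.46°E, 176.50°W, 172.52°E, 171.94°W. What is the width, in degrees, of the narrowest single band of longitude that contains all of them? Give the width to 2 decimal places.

16.60°

Sort the longitudes: -176.50°, -171.94°, +171.46°, +172.52°, +173.21°, +175.49°, +178.84°.
Eastward gaps between consecutive values (wrapping around): 4.56°, 343.40°, 1.06°, 0.69°, 2.28°, 3.35°, 4.66°.
Largest gap = 343.40° ⇒ minimal covering band is its complement: 360° − 343.40° = 16.60°.
Band runs from +171.46° eastward to -171.94°, crossing the antimeridian.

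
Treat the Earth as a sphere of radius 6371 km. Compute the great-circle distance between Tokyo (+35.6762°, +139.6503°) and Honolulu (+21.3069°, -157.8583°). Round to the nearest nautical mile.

3353 nmi

Δλ = -157.8583 − 139.6503 = -297.5086°; wrapped into (−180°, 180°]: 62.4914°.
Δφ = 21.3069 − 35.6762 = -14.3693°.
a = sin²(Δφ/2) + cos φ₁ · cos φ₂ · sin²(Δλ/2) = 0.219266.
c = 2·atan2(√a, √(1−a)) = 0.97464 rad → d = 6371·c ≈ 6209.42 km ≈ 3352.82 nmi.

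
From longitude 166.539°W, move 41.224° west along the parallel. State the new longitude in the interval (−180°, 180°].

152.237°E

Start at -166.539°; shift −41.224° → -207.763°.
-207.763° lies outside (−180°, 180°]; add 360° → +152.237°.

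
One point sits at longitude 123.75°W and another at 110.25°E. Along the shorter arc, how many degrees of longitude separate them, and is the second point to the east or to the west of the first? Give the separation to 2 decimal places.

Raw difference: 110.25 − -123.75 = 234.0°.
Normalise into (−180°, 180°]: 234.0° − 360° = -126.0°.
Negative ⇒ the second point lies to the west; separation 126.00°.

126.00° west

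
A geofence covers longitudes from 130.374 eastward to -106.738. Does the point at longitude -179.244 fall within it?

Yes

Band width going east from +130.374° to -106.738°: ((-106.738 − 130.374) mod 360) = 122.888°.
Offset of -179.244° east of the west edge: ((-179.244 − 130.374) mod 360) = 50.382°.
50.382° ≤ 122.888° ⇒ inside.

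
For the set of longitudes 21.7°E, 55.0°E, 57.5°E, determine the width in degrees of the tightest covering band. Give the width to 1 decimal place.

35.8°

Sort the longitudes: +21.7°, +55.0°, +57.5°.
Eastward gaps between consecutive values (wrapping around): 33.3°, 2.5°, 324.2°.
Largest gap = 324.2° ⇒ minimal covering band is its complement: 360° − 324.2° = 35.8°.
Band runs from +21.7° eastward to +57.5°.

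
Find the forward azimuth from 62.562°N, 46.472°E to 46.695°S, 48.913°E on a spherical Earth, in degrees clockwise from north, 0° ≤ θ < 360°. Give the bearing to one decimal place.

Δλ = 48.913 − 46.472 = 2.441°.
θ = atan2( sin Δλ · cos φ₂ , cos φ₁ · sin φ₂ − sin φ₁ · cos φ₂ · cos Δλ )
  = atan2(0.02921, -0.94350) = 178.227° → normalised to [0°, 360°): 178.227°.

178.2°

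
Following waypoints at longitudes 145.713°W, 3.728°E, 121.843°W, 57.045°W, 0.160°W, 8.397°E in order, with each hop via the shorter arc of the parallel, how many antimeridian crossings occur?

Leg 1: -145.713° → +3.728°, shortest Δλ = 149.441° (east) — does not cross 180°.
Leg 2: +3.728° → -121.843°, shortest Δλ = -125.571° (west) — does not cross 180°.
Leg 3: -121.843° → -57.045°, shortest Δλ = 64.798° (east) — does not cross 180°.
Leg 4: -57.045° → -0.160°, shortest Δλ = 56.885° (east) — does not cross 180°.
Leg 5: -0.160° → +8.397°, shortest Δλ = 8.557° (east) — does not cross 180°.
Total crossings: 0.

0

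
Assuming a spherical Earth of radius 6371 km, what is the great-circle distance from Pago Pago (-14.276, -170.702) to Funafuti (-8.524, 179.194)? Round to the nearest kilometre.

Δλ = 179.194 − -170.702 = 349.896°; wrapped into (−180°, 180°]: -10.104°.
Δφ = -8.524 − -14.276 = 5.752°.
a = sin²(Δφ/2) + cos φ₁ · cos φ₂ · sin²(Δλ/2) = 0.009950.
c = 2·atan2(√a, √(1−a)) = 0.19983 rad → d = 6371·c ≈ 1273.10 km.

1273 km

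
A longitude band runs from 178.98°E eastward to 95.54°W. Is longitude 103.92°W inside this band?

Yes

Band width going east from +178.98° to -95.54°: ((-95.54 − 178.98) mod 360) = 85.48°.
Offset of -103.92° east of the west edge: ((-103.92 − 178.98) mod 360) = 77.10°.
77.10° ≤ 85.48° ⇒ inside.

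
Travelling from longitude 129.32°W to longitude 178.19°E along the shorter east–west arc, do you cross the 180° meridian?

Naïve |178.19 − -129.32| = 307.51° > 180°, so the shorter arc goes the other way round — across 180°.
Signed shortest Δλ = ((178.19 − -129.32 + 180) mod 360) − 180 = -52.49°.
Going west by 52.49° from -129.32° passes through 180° before reaching +178.19°.

Yes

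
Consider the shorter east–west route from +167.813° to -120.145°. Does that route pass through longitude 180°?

Yes

Naïve |-120.145 − 167.813| = 287.958° > 180°, so the shorter arc goes the other way round — across 180°.
Signed shortest Δλ = ((-120.145 − 167.813 + 180) mod 360) − 180 = 72.042°.
Going east by 72.042° from +167.813° passes through 180° before reaching -120.145°.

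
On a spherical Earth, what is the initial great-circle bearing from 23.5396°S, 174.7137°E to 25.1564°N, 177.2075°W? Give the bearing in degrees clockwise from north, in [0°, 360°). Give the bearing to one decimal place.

Δλ = -177.2075 − 174.7137 = -351.9212°; wrapped into (−180°, 180°]: 8.0788°.
θ = atan2( sin Δλ · cos φ₂ , cos φ₁ · sin φ₂ − sin φ₁ · cos φ₂ · cos Δλ )
  = atan2(0.12721, 0.74763) = 9.656° → normalised to [0°, 360°): 9.656°.

9.7°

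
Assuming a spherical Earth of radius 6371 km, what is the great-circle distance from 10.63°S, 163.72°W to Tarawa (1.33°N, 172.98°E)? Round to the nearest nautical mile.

1566 nmi

Δλ = 172.98 − -163.72 = 336.70°; wrapped into (−180°, 180°]: -23.30°.
Δφ = 1.33 − -10.63 = 11.96°.
a = sin²(Δφ/2) + cos φ₁ · cos φ₂ · sin²(Δλ/2) = 0.050920.
c = 2·atan2(√a, √(1−a)) = 0.45523 rad → d = 6371·c ≈ 2900.27 km ≈ 1566.02 nmi.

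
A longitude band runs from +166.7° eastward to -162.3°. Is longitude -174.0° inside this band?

Yes

Band width going east from +166.7° to -162.3°: ((-162.3 − 166.7) mod 360) = 31.0°.
Offset of -174.0° east of the west edge: ((-174.0 − 166.7) mod 360) = 19.3°.
19.3° ≤ 31.0° ⇒ inside.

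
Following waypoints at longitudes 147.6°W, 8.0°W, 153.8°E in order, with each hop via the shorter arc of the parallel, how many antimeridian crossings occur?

Leg 1: -147.6° → -8.0°, shortest Δλ = 139.6° (east) — does not cross 180°.
Leg 2: -8.0° → +153.8°, shortest Δλ = 161.8° (east) — does not cross 180°.
Total crossings: 0.

0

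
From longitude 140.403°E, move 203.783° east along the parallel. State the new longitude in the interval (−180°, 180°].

15.814°W

Start at +140.403°; shift +203.783° → +344.186°.
+344.186° lies outside (−180°, 180°]; subtract 360° → -15.814°.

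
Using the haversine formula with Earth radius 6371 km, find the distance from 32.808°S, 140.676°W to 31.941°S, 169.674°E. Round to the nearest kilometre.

Δλ = 169.674 − -140.676 = 310.350°; wrapped into (−180°, 180°]: -49.650°.
Δφ = -31.941 − -32.808 = 0.867°.
a = sin²(Δφ/2) + cos φ₁ · cos φ₂ · sin²(Δλ/2) = 0.125781.
c = 2·atan2(√a, √(1−a)) = 0.72509 rad → d = 6371·c ≈ 4619.56 km.

4620 km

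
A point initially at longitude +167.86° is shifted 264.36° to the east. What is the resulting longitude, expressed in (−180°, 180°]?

Start at +167.86°; shift +264.36° → +432.22°.
+432.22° lies outside (−180°, 180°]; subtract 360° → +72.22°.

+72.22°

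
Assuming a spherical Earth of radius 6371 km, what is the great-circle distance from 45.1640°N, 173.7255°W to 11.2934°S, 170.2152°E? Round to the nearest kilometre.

6482 km

Δλ = 170.2152 − -173.7255 = 343.9407°; wrapped into (−180°, 180°]: -16.0593°.
Δφ = -11.2934 − 45.1640 = -56.4574°.
a = sin²(Δφ/2) + cos φ₁ · cos φ₂ · sin²(Δλ/2) = 0.237213.
c = 2·atan2(√a, √(1−a)) = 1.01741 rad → d = 6371·c ≈ 6481.89 km.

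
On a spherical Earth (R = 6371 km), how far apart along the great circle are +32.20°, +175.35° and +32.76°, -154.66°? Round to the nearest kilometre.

Δλ = -154.66 − 175.35 = -330.01°; wrapped into (−180°, 180°]: 29.99°.
Δφ = 32.76 − 32.20 = 0.56°.
a = sin²(Δφ/2) + cos φ₁ · cos φ₂ · sin²(Δλ/2) = 0.047661.
c = 2·atan2(√a, √(1−a)) = 0.44017 rad → d = 6371·c ≈ 2804.34 km.

2804 km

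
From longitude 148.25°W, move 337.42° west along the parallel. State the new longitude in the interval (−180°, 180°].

Start at -148.25°; shift −337.42° → -485.67°.
-485.67° lies outside (−180°, 180°]; add 360° → -125.67°.

125.67°W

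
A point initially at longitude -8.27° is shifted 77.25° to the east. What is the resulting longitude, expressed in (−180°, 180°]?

Start at -8.27°; shift +77.25° → +68.98°.
+68.98° already lies in (−180°, 180°].

+68.98°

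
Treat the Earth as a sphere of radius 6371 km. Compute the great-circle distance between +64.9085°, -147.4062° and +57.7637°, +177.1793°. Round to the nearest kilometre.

2015 km

Δλ = 177.1793 − -147.4062 = 324.5855°; wrapped into (−180°, 180°]: -35.4145°.
Δφ = 57.7637 − 64.9085 = -7.1448°.
a = sin²(Δφ/2) + cos φ₁ · cos φ₂ · sin²(Δλ/2) = 0.024808.
c = 2·atan2(√a, √(1−a)) = 0.31633 rad → d = 6371·c ≈ 2015.34 km.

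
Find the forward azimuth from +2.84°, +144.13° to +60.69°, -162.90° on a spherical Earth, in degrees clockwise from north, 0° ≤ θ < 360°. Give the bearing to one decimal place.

Δλ = -162.90 − 144.13 = -307.03°; wrapped into (−180°, 180°]: 52.97°.
θ = atan2( sin Δλ · cos φ₂ , cos φ₁ · sin φ₂ − sin φ₁ · cos φ₂ · cos Δλ )
  = atan2(0.39081, 0.85631) = 24.531° → normalised to [0°, 360°): 24.531°.

24.5°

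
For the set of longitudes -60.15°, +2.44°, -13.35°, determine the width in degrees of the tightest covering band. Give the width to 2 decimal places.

62.59°

Sort the longitudes: -60.15°, -13.35°, +2.44°.
Eastward gaps between consecutive values (wrapping around): 46.80°, 15.79°, 297.41°.
Largest gap = 297.41° ⇒ minimal covering band is its complement: 360° − 297.41° = 62.59°.
Band runs from -60.15° eastward to +2.44°.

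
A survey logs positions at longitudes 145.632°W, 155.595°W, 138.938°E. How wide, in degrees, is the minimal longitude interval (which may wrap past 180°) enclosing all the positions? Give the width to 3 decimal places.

75.430°

Sort the longitudes: -155.595°, -145.632°, +138.938°.
Eastward gaps between consecutive values (wrapping around): 9.963°, 284.570°, 65.467°.
Largest gap = 284.570° ⇒ minimal covering band is its complement: 360° − 284.570° = 75.430°.
Band runs from +138.938° eastward to -145.632°, crossing the antimeridian.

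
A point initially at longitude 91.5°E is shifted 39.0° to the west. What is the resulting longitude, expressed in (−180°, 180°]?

Start at +91.5°; shift −39.0° → +52.5°.
+52.5° already lies in (−180°, 180°].

52.5°E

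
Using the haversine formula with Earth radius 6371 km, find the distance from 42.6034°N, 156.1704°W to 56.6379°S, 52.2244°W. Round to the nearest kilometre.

Δλ = -52.2244 − -156.1704 = 103.9460°.
Δφ = -56.6379 − 42.6034 = -99.2413°.
a = sin²(Δφ/2) + cos φ₁ · cos φ₂ · sin²(Δλ/2) = 0.831463.
c = 2·atan2(√a, √(1−a)) = 2.29552 rad → d = 6371·c ≈ 14624.73 km.

14625 km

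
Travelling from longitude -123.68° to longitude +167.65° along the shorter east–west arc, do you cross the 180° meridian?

Naïve |167.65 − -123.68| = 291.33° > 180°, so the shorter arc goes the other way round — across 180°.
Signed shortest Δλ = ((167.65 − -123.68 + 180) mod 360) − 180 = -68.67°.
Going west by 68.67° from -123.68° passes through 180° before reaching +167.65°.

Yes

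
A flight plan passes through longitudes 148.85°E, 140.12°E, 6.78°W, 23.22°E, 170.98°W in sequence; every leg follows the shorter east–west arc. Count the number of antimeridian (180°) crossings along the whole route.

Leg 1: +148.85° → +140.12°, shortest Δλ = -8.73° (west) — does not cross 180°.
Leg 2: +140.12° → -6.78°, shortest Δλ = -146.9° (west) — does not cross 180°.
Leg 3: -6.78° → +23.22°, shortest Δλ = 30.0° (east) — does not cross 180°.
Leg 4: +23.22° → -170.98°, shortest Δλ = 165.8° (east) — crosses 180°.
Total crossings: 1.

1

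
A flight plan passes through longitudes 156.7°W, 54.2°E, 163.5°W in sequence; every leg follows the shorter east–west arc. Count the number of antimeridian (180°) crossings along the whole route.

2

Leg 1: -156.7° → +54.2°, shortest Δλ = -149.1° (west) — crosses 180°.
Leg 2: +54.2° → -163.5°, shortest Δλ = 142.3° (east) — crosses 180°.
Total crossings: 2.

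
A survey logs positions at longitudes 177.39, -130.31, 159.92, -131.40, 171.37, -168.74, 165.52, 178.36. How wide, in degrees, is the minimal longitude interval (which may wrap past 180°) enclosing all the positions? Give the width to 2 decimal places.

69.77°

Sort the longitudes: -168.74°, -131.40°, -130.31°, +159.92°, +165.52°, +171.37°, +177.39°, +178.36°.
Eastward gaps between consecutive values (wrapping around): 37.34°, 1.09°, 290.23°, 5.60°, 5.85°, 6.02°, 0.97°, 12.90°.
Largest gap = 290.23° ⇒ minimal covering band is its complement: 360° − 290.23° = 69.77°.
Band runs from +159.92° eastward to -130.31°, crossing the antimeridian.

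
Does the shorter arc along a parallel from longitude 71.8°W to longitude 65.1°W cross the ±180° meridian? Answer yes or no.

No

Signed shortest Δλ = ((-65.1 − -71.8 + 180) mod 360) − 180 = 6.7°.
Going east by 6.7° from -71.8° reaches -65.1° without touching 180°.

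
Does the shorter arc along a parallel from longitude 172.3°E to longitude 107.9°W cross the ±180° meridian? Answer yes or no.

Yes

Naïve |-107.9 − 172.3| = 280.2° > 180°, so the shorter arc goes the other way round — across 180°.
Signed shortest Δλ = ((-107.9 − 172.3 + 180) mod 360) − 180 = 79.8°.
Going east by 79.8° from +172.3° passes through 180° before reaching -107.9°.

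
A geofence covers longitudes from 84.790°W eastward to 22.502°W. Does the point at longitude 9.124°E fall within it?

No

Band width going east from -84.790° to -22.502°: ((-22.502 − -84.790) mod 360) = 62.288°.
Offset of +9.124° east of the west edge: ((9.124 − -84.790) mod 360) = 93.914°.
93.914° > 62.288° ⇒ outside.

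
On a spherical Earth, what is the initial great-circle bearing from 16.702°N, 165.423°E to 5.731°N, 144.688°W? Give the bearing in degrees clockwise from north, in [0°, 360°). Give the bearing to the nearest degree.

97°

Δλ = -144.688 − 165.423 = -310.111°; wrapped into (−180°, 180°]: 49.889°.
θ = atan2( sin Δλ · cos φ₂ , cos φ₁ · sin φ₂ − sin φ₁ · cos φ₂ · cos Δλ )
  = atan2(0.76098, -0.08859) = 96.640° → normalised to [0°, 360°): 96.640°.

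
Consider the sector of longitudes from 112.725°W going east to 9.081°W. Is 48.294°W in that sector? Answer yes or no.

Band width going east from -112.725° to -9.081°: ((-9.081 − -112.725) mod 360) = 103.644°.
Offset of -48.294° east of the west edge: ((-48.294 − -112.725) mod 360) = 64.431°.
64.431° ≤ 103.644° ⇒ inside.

Yes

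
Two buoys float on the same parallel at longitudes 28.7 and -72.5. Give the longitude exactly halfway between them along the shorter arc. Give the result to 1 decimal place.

Signed shortest Δλ from +28.7° to -72.5° is -101.2°.
Midpoint longitude = +28.7° + (-101.2°)/2 = +28.7° − 50.6° = -21.9°.

-21.9°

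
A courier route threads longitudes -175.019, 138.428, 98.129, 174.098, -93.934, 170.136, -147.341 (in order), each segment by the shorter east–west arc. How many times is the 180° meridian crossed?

4

Leg 1: -175.019° → +138.428°, shortest Δλ = -46.553° (west) — crosses 180°.
Leg 2: +138.428° → +98.129°, shortest Δλ = -40.299° (west) — does not cross 180°.
Leg 3: +98.129° → +174.098°, shortest Δλ = 75.969° (east) — does not cross 180°.
Leg 4: +174.098° → -93.934°, shortest Δλ = 91.968° (east) — crosses 180°.
Leg 5: -93.934° → +170.136°, shortest Δλ = -95.93° (west) — crosses 180°.
Leg 6: +170.136° → -147.341°, shortest Δλ = 42.523° (east) — crosses 180°.
Total crossings: 4.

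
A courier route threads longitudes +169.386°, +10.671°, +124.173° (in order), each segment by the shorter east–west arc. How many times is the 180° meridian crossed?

0

Leg 1: +169.386° → +10.671°, shortest Δλ = -158.715° (west) — does not cross 180°.
Leg 2: +10.671° → +124.173°, shortest Δλ = 113.502° (east) — does not cross 180°.
Total crossings: 0.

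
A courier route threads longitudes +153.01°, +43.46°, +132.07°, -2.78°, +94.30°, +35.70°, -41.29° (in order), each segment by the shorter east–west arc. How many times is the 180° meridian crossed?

0

Leg 1: +153.01° → +43.46°, shortest Δλ = -109.55° (west) — does not cross 180°.
Leg 2: +43.46° → +132.07°, shortest Δλ = 88.61° (east) — does not cross 180°.
Leg 3: +132.07° → -2.78°, shortest Δλ = -134.85° (west) — does not cross 180°.
Leg 4: -2.78° → +94.30°, shortest Δλ = 97.08° (east) — does not cross 180°.
Leg 5: +94.30° → +35.70°, shortest Δλ = -58.6° (west) — does not cross 180°.
Leg 6: +35.70° → -41.29°, shortest Δλ = -76.99° (west) — does not cross 180°.
Total crossings: 0.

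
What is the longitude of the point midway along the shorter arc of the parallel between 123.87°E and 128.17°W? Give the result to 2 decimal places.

177.85°E

Signed shortest Δλ from +123.87° to -128.17° is +107.96°.
Midpoint longitude = +123.87° + (+107.96°)/2 = +123.87° + 53.98° = +177.85°.
(The naïve average (+123.87 + -128.17)/2 = -2.15° is on the wrong side of the globe.)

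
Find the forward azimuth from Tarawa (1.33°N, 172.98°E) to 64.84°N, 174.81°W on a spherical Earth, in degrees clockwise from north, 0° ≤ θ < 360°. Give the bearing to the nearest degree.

Δλ = -174.81 − 172.98 = -347.79°; wrapped into (−180°, 180°]: 12.21°.
θ = atan2( sin Δλ · cos φ₂ , cos φ₁ · sin φ₂ − sin φ₁ · cos φ₂ · cos Δλ )
  = atan2(0.08992, 0.89524) = 5.736° → normalised to [0°, 360°): 5.736°.

6°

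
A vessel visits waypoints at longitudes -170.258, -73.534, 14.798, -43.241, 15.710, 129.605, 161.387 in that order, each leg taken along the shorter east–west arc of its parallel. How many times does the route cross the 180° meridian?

0

Leg 1: -170.258° → -73.534°, shortest Δλ = 96.724° (east) — does not cross 180°.
Leg 2: -73.534° → +14.798°, shortest Δλ = 88.332° (east) — does not cross 180°.
Leg 3: +14.798° → -43.241°, shortest Δλ = -58.039° (west) — does not cross 180°.
Leg 4: -43.241° → +15.710°, shortest Δλ = 58.951° (east) — does not cross 180°.
Leg 5: +15.710° → +129.605°, shortest Δλ = 113.895° (east) — does not cross 180°.
Leg 6: +129.605° → +161.387°, shortest Δλ = 31.782° (east) — does not cross 180°.
Total crossings: 0.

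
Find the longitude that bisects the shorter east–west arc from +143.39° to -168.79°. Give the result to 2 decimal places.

Signed shortest Δλ from +143.39° to -168.79° is +47.82°.
Midpoint longitude = +143.39° + (+47.82°)/2 = +143.39° + 23.91° = +167.30°.
(The naïve average (+143.39 + -168.79)/2 = -12.7° is on the wrong side of the globe.)

+167.30°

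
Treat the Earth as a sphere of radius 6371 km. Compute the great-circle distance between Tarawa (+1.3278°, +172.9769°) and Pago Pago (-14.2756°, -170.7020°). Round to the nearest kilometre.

2498 km

Δλ = -170.7020 − 172.9769 = -343.6789°; wrapped into (−180°, 180°]: 16.3211°.
Δφ = -14.2756 − 1.3278 = -15.6034°.
a = sin²(Δφ/2) + cos φ₁ · cos φ₂ · sin²(Δλ/2) = 0.037948.
c = 2·atan2(√a, √(1−a)) = 0.39211 rad → d = 6371·c ≈ 2498.16 km.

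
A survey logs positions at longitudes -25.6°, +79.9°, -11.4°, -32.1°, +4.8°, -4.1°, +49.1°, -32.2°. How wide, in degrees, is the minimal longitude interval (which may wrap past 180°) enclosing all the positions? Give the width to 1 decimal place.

Sort the longitudes: -32.2°, -32.1°, -25.6°, -11.4°, -4.1°, +4.8°, +49.1°, +79.9°.
Eastward gaps between consecutive values (wrapping around): 0.1°, 6.5°, 14.2°, 7.3°, 8.9°, 44.3°, 30.8°, 247.9°.
Largest gap = 247.9° ⇒ minimal covering band is its complement: 360° − 247.9° = 112.1°.
Band runs from -32.2° eastward to +79.9°.

112.1°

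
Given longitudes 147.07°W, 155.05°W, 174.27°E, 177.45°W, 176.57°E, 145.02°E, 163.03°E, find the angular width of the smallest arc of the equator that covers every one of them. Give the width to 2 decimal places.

Sort the longitudes: -177.45°, -155.05°, -147.07°, +145.02°, +163.03°, +174.27°, +176.57°.
Eastward gaps between consecutive values (wrapping around): 22.40°, 7.98°, 292.09°, 18.01°, 11.24°, 2.30°, 5.98°.
Largest gap = 292.09° ⇒ minimal covering band is its complement: 360° − 292.09° = 67.91°.
Band runs from +145.02° eastward to -147.07°, crossing the antimeridian.

67.91°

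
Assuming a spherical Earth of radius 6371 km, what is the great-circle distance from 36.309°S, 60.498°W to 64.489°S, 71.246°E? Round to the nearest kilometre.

Δλ = 71.246 − -60.498 = 131.744°.
Δφ = -64.489 − -36.309 = -28.180°.
a = sin²(Δφ/2) + cos φ₁ · cos φ₂ · sin²(Δλ/2) = 0.348333.
c = 2·atan2(√a, √(1−a)) = 1.26261 rad → d = 6371·c ≈ 8044.07 km.

8044 km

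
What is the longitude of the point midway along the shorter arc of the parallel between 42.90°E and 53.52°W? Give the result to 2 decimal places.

5.31°W

Signed shortest Δλ from +42.90° to -53.52° is -96.42°.
Midpoint longitude = +42.90° + (-96.42°)/2 = +42.90° − 48.21° = -5.31°.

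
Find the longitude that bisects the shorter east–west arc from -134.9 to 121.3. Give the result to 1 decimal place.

+173.2°

Signed shortest Δλ from -134.9° to +121.3° is -103.8°.
Midpoint longitude = -134.9° + (-103.8°)/2 = -134.9° − 51.9° = -186.8°.
Normalise into (−180°, 180°]: +173.2°.
(The naïve average (-134.9 + +121.3)/2 = -6.8° is on the wrong side of the globe.)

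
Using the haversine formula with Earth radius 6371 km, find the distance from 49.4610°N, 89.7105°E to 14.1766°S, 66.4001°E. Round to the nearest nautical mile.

4016 nmi

Δλ = 66.4001 − 89.7105 = -23.3104°.
Δφ = -14.1766 − 49.4610 = -63.6376°.
a = sin²(Δφ/2) + cos φ₁ · cos φ₂ · sin²(Δλ/2) = 0.303695.
c = 2·atan2(√a, √(1−a)) = 1.16733 rad → d = 6371·c ≈ 7437.06 km ≈ 4015.69 nmi.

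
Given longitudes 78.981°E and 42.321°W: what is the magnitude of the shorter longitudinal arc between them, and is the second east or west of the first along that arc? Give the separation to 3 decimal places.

Raw difference: -42.321 − 78.981 = -121.302°.
Normalise into (−180°, 180°]: -121.302° stays -121.302°.
Negative ⇒ the second point lies to the west; separation 121.302°.

121.302° west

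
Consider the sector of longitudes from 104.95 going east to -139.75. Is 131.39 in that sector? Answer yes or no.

Yes

Band width going east from +104.95° to -139.75°: ((-139.75 − 104.95) mod 360) = 115.30°.
Offset of +131.39° east of the west edge: ((131.39 − 104.95) mod 360) = 26.44°.
26.44° ≤ 115.30° ⇒ inside.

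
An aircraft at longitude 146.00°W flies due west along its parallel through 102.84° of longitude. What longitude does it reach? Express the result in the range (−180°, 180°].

Start at -146.00°; shift −102.84° → -248.84°.
-248.84° lies outside (−180°, 180°]; add 360° → +111.16°.

111.16°E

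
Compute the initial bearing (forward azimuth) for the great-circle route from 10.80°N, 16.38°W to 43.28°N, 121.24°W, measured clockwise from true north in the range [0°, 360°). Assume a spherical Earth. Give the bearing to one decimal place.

Δλ = -121.24 − -16.38 = -104.86°.
θ = atan2( sin Δλ · cos φ₂ , cos φ₁ · sin φ₂ − sin φ₁ · cos φ₂ · cos Δλ )
  = atan2(-0.70366, 0.70841) = -44.808° → normalised to [0°, 360°): 315.192°.

315.2°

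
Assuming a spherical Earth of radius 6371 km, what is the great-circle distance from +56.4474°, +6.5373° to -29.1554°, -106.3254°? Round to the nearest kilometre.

14056 km

Δλ = -106.3254 − 6.5373 = -112.8627°.
Δφ = -29.1554 − 56.4474 = -85.6028°.
a = sin²(Δφ/2) + cos φ₁ · cos φ₂ · sin²(Δλ/2) = 0.796768.
c = 2·atan2(√a, √(1−a)) = 2.20624 rad → d = 6371·c ≈ 14055.97 km.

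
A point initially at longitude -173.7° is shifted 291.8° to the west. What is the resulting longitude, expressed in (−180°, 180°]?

Start at -173.7°; shift −291.8° → -465.5°.
-465.5° lies outside (−180°, 180°]; add 360° → -105.5°.

-105.5°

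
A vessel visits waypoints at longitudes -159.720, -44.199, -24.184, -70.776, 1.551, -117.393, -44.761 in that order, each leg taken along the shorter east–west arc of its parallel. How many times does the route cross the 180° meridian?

Leg 1: -159.720° → -44.199°, shortest Δλ = 115.521° (east) — does not cross 180°.
Leg 2: -44.199° → -24.184°, shortest Δλ = 20.015° (east) — does not cross 180°.
Leg 3: -24.184° → -70.776°, shortest Δλ = -46.592° (west) — does not cross 180°.
Leg 4: -70.776° → +1.551°, shortest Δλ = 72.327° (east) — does not cross 180°.
Leg 5: +1.551° → -117.393°, shortest Δλ = -118.944° (west) — does not cross 180°.
Leg 6: -117.393° → -44.761°, shortest Δλ = 72.632° (east) — does not cross 180°.
Total crossings: 0.

0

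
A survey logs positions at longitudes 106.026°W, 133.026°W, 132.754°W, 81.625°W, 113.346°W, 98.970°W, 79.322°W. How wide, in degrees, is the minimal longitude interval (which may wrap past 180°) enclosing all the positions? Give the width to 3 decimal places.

53.704°

Sort the longitudes: -133.026°, -132.754°, -113.346°, -106.026°, -98.970°, -81.625°, -79.322°.
Eastward gaps between consecutive values (wrapping around): 0.272°, 19.408°, 7.320°, 7.056°, 17.345°, 2.303°, 306.296°.
Largest gap = 306.296° ⇒ minimal covering band is its complement: 360° − 306.296° = 53.704°.
Band runs from -133.026° eastward to -79.322°.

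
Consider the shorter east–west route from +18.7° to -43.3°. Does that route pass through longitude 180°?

Signed shortest Δλ = ((-43.3 − 18.7 + 180) mod 360) − 180 = -62.0°.
Going west by 62.0° from +18.7° reaches -43.3° without touching 180°.

No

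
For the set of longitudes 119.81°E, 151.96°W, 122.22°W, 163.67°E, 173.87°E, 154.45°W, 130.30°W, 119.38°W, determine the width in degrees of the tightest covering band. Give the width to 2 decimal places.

120.81°

Sort the longitudes: -154.45°, -151.96°, -130.30°, -122.22°, -119.38°, +119.81°, +163.67°, +173.87°.
Eastward gaps between consecutive values (wrapping around): 2.49°, 21.66°, 8.08°, 2.84°, 239.19°, 43.86°, 10.20°, 31.68°.
Largest gap = 239.19° ⇒ minimal covering band is its complement: 360° − 239.19° = 120.81°.
Band runs from +119.81° eastward to -119.38°, crossing the antimeridian.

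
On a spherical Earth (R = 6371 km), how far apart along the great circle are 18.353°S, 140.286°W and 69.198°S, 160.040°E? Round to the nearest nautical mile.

3742 nmi

Δλ = 160.040 − -140.286 = 300.326°; wrapped into (−180°, 180°]: -59.674°.
Δφ = -69.198 − -18.353 = -50.845°.
a = sin²(Δφ/2) + cos φ₁ · cos φ₂ · sin²(Δλ/2) = 0.267729.
c = 2·atan2(√a, √(1−a)) = 1.08768 rad → d = 6371·c ≈ 6929.61 km ≈ 3741.69 nmi.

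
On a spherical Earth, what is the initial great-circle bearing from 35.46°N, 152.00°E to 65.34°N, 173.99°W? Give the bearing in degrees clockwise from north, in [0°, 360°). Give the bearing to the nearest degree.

Δλ = -173.99 − 152.00 = -325.99°; wrapped into (−180°, 180°]: 34.01°.
θ = atan2( sin Δλ · cos φ₂ , cos φ₁ · sin φ₂ − sin φ₁ · cos φ₂ · cos Δλ )
  = atan2(0.23337, 0.53959) = 23.389° → normalised to [0°, 360°): 23.389°.

23°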